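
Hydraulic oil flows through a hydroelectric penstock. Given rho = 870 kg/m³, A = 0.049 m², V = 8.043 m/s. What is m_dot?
Formula: \dot{m} = \rho A V
m_dot = 870·0.049·8.043 = 342.9 kg/s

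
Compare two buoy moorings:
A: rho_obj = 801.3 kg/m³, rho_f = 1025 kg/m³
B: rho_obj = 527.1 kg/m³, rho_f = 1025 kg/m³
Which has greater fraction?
fraction(A) = 0.7818, fraction(B) = 0.5142. Answer: A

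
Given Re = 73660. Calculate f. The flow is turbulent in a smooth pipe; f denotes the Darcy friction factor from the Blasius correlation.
Formula: f = \frac{0.316}{Re^{0.25}}
f = 0.316/73660^0.25 = 0.01918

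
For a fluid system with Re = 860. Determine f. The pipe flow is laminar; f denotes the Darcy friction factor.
Formula: f = \frac{64}{Re}
f = 64/860 = 0.07442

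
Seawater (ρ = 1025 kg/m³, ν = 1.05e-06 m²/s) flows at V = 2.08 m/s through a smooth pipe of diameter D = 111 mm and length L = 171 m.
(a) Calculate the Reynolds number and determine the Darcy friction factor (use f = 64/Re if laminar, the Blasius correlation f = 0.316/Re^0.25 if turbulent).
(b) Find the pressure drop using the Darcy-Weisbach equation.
(a) Re = V·D/ν = 2.08·0.111/1.05e-06 = 219890 → turbulent (Re > 4000); f = 0.316/Re^0.25 = 0.316/219890^0.25 = 0.014593 (Blasius is strictly valid for Re ≲ 1e5; used here as the smooth-pipe estimate the problem specifies)
(b) Darcy-Weisbach: ΔP = f·(L/D)·½ρV²/1000 = 0.014593·(171/0.111)·½·1025·2.08²/1000 = 49.85 kPa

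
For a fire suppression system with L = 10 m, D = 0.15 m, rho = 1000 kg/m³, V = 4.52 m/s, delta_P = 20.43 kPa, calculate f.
Formula: \Delta P = f \frac{L}{D} \frac{\rho V^2}{2}
Substituting knowns: 20.43 = f·(10/0.15)·0.5·1000·4.52²/1000
Solving for f: f = (20.43·1000)/((10/0.15)·0.5·1000·4.52²) = 0.03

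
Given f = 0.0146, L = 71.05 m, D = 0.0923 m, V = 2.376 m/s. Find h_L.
Formula: h_L = f \frac{L}{D} \frac{V^2}{2g}
h_L = 0.0146·(71.05/0.0923)·2.376²/(2·9.81) = 3.234 m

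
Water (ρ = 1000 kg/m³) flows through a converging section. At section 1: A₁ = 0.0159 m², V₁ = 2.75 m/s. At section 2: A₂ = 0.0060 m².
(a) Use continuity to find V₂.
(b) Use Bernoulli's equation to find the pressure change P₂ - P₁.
(a) Continuity: A₁V₁=A₂V₂ -> V₂=A₁V₁/A₂=0.0159*2.75/0.0060=7.29 m/s
(b) Bernoulli: P₂-P₁=0.5*rho*(V₁^2-V₂^2)/1000=0.5*1000*(2.75^2-7.29^2)/1000=-22.79 kPa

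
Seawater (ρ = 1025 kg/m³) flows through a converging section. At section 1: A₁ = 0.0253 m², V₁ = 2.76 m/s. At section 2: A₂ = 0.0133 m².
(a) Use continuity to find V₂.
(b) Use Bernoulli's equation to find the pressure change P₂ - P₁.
(a) Continuity: A₁V₁=A₂V₂ -> V₂=A₁V₁/A₂=0.0253*2.76/0.0133=5.25 m/s
(b) Bernoulli: P₂-P₁=0.5*rho*(V₁^2-V₂^2)/1000=0.5*1025*(2.76^2-5.25^2)/1000=-10.22 kPa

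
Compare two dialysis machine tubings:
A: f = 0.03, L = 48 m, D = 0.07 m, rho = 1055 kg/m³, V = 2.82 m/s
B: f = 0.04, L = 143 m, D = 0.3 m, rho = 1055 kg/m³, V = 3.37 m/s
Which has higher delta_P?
delta_P(A) = 86.29 kPa, delta_P(B) = 114.2 kPa. Answer: B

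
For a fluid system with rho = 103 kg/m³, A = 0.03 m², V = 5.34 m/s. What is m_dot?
Formula: \dot{m} = \rho A V
m_dot = 103·0.03·5.34 = 16.5 kg/s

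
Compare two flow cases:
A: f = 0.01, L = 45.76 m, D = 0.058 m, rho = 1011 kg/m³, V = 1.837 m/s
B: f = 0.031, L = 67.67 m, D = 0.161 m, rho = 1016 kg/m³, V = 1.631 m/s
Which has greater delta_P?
delta_P(A) = 13.46 kPa, delta_P(B) = 17.61 kPa. Answer: B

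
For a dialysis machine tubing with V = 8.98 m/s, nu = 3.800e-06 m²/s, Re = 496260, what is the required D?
Formula: Re = \frac{V D}{\nu}
Substituting knowns: 496260 = 8.98·D/3.800e-06
Solving for D: D = 496260·3.800e-06/8.98 = 0.21 m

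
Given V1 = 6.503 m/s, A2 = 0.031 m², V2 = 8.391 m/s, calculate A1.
Formula: V_2 = \frac{A_1 V_1}{A_2}
Substituting knowns: 8.391 = A1·6.503/0.031
Solving for A1: A1 = 8.391·0.031/6.503 = 0.04 m²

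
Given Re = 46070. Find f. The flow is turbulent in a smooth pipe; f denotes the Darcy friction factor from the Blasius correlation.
Formula: f = \frac{0.316}{Re^{0.25}}
f = 0.316/46070^0.25 = 0.02157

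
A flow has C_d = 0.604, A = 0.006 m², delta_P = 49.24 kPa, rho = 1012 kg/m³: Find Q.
Formula: Q = C_d A \sqrt{\frac{2 \Delta P}{\rho}}
Q = 0.604·0.006·√(2·(49.24·1000)/1012)·1000 = 35.75 L/s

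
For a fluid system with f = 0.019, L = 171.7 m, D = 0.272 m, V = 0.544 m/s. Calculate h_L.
Formula: h_L = f \frac{L}{D} \frac{V^2}{2g}
h_L = 0.019·(171.7/0.272)·0.544²/(2·9.81) = 0.1809 m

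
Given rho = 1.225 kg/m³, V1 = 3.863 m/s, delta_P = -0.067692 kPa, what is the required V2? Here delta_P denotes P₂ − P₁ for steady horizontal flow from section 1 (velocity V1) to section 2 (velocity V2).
Formula: \Delta P = \frac{1}{2} \rho (V_1^2 - V_2^2)
Substituting knowns: -0.067692 = 0.5·1.225·(3.863² − V2²)/1000
Solving for V2: V2 = √(3.863² − 2·(-0.067692·1000)/1.225) = 11.2 m/s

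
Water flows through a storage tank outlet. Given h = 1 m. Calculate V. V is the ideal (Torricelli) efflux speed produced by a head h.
Formula: V = \sqrt{2 g h}
V = √(2·9.81·1) = 4.429 m/s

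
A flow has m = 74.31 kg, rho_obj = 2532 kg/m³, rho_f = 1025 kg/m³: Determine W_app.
Formula: W_{app} = mg\left(1 - \frac{\rho_f}{\rho_{obj}}\right)
W_app = 74.31·9.81·(1 − 1025/2532) = 433.9 N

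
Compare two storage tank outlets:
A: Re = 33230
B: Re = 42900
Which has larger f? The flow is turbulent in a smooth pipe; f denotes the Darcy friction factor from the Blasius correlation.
f(A) = 0.0234, f(B) = 0.02196. Answer: A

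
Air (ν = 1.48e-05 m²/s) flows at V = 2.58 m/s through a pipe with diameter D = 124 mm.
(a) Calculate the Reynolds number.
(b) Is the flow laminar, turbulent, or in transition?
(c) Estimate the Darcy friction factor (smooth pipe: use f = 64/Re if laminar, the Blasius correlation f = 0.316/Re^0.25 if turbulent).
(a) Re = V·D/ν = 2.58·0.124/1.48e-05 = 21616
(b) Flow regime: turbulent (Re > 4000)
(c) Friction factor: f = 0.316/Re^0.25 = 0.316/21616^0.25 = 0.02606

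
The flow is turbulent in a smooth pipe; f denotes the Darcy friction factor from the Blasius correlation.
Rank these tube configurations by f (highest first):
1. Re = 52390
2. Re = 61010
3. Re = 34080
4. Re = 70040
Case 1: f = 0.02089
Case 2: f = 0.02011
Case 3: f = 0.02326
Case 4: f = 0.01942
Ranking (highest first): 3, 1, 2, 4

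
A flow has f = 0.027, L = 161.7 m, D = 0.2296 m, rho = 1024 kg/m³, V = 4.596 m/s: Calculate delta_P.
Formula: \Delta P = f \frac{L}{D} \frac{\rho V^2}{2}
delta_P = 0.027·(161.7/0.2296)·0.5·1024·4.596²/1000 = 205.7 kPa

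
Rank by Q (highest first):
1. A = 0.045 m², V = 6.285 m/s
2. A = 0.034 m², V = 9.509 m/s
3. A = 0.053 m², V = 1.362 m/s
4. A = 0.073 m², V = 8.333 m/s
Case 1: Q = 282.8 L/s
Case 2: Q = 323.3 L/s
Case 3: Q = 72.19 L/s
Case 4: Q = 608.3 L/s
Ranking (highest first): 4, 2, 1, 3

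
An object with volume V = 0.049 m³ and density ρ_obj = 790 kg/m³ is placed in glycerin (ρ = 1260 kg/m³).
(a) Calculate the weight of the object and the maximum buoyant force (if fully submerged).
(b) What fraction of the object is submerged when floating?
(a) W=rho_obj*g*V=790*9.81*0.049=379.7 N; F_B(max)=rho*g*V=1260*9.81*0.049=605.7 N
(b) Floating fraction=rho_obj/rho=790/1260=0.627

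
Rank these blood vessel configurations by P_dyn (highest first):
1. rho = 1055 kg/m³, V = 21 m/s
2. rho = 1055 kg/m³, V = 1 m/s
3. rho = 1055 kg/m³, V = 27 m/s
Case 1: P_dyn = 232.6 kPa
Case 2: P_dyn = 0.5275 kPa
Case 3: P_dyn = 384.5 kPa
Ranking (highest first): 3, 1, 2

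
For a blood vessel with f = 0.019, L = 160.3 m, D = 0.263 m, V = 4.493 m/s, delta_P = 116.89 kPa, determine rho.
Formula: \Delta P = f \frac{L}{D} \frac{\rho V^2}{2}
Substituting knowns: 116.89 = 0.019·(160.3/0.263)·0.5·rho·4.493²/1000
Solving for rho: rho = (116.89·1000)/(0.019·(160.3/0.263)·0.5·4.493²) = 1000 kg/m³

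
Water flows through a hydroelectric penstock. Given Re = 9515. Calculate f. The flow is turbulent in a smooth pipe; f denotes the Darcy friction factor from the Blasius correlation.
Formula: f = \frac{0.316}{Re^{0.25}}
f = 0.316/9515^0.25 = 0.032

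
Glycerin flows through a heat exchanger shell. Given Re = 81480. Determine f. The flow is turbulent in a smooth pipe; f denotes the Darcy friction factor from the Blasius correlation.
Formula: f = \frac{0.316}{Re^{0.25}}
f = 0.316/81480^0.25 = 0.0187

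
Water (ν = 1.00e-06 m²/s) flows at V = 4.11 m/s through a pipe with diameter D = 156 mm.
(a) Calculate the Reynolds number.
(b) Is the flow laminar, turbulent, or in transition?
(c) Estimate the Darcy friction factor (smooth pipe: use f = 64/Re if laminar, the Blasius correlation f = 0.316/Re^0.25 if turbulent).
(a) Re = V·D/ν = 4.11·0.156/1.00e-06 = 641160
(b) Flow regime: turbulent (Re > 4000)
(c) Friction factor: f = 0.316/Re^0.25 = 0.316/641160^0.25 = 0.01117 (Blasius is strictly valid for Re ≲ 1e5; used here as the smooth-pipe estimate the problem specifies)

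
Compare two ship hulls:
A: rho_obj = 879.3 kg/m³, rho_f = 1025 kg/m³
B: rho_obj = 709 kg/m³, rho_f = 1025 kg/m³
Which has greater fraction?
fraction(A) = 0.8579, fraction(B) = 0.6917. Answer: A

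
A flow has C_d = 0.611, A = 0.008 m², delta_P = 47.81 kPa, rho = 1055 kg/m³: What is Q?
Formula: Q = C_d A \sqrt{\frac{2 \Delta P}{\rho}}
Q = 0.611·0.008·√(2·(47.81·1000)/1055)·1000 = 46.53 L/s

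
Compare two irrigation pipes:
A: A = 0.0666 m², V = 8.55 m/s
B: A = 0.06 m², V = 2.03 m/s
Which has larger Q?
Q(A) = 569.4 L/s, Q(B) = 121.8 L/s. Answer: A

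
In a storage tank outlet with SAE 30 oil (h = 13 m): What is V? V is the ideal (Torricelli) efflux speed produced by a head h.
Formula: V = \sqrt{2 g h}
V = √(2·9.81·13) = 15.97 m/s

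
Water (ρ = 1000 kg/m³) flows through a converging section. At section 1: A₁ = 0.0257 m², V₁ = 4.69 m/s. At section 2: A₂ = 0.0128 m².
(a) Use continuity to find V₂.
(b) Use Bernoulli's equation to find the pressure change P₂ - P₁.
(a) Continuity: A₁V₁=A₂V₂ -> V₂=A₁V₁/A₂=0.0257*4.69/0.0128=9.42 m/s
(b) Bernoulli: P₂-P₁=0.5*rho*(V₁^2-V₂^2)/1000=0.5*1000*(4.69^2-9.42^2)/1000=-33.37 kPa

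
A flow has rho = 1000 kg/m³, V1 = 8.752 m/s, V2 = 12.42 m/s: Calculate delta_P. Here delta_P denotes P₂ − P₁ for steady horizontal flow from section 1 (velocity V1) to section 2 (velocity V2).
Formula: \Delta P = \frac{1}{2} \rho (V_1^2 - V_2^2)
delta_P = 0.5·1000·(8.752² − 12.42²)/1000 = -38.83 kPa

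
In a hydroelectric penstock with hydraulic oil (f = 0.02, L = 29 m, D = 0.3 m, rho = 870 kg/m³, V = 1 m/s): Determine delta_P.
Formula: \Delta P = f \frac{L}{D} \frac{\rho V^2}{2}
delta_P = 0.02·(29/0.3)·0.5·870·1²/1000 = 0.841 kPa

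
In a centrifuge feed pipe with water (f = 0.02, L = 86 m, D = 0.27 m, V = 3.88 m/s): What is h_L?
Formula: h_L = f \frac{L}{D} \frac{V^2}{2g}
h_L = 0.02·(86/0.27)·3.88²/(2·9.81) = 4.888 m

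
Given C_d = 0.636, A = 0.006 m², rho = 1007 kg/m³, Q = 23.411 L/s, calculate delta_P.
Formula: Q = C_d A \sqrt{\frac{2 \Delta P}{\rho}}
Substituting knowns: 23.411 = 0.636·0.006·√(2·(delta_P·1000)/1007)·1000
Solving for delta_P: delta_P = ((23.411/1000)/(0.636·0.006))²·1007/2/1000 = 18.95 kPa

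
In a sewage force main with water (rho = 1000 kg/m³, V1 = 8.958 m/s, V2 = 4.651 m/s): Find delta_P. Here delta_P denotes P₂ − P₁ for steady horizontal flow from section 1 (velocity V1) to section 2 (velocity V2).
Formula: \Delta P = \frac{1}{2} \rho (V_1^2 - V_2^2)
delta_P = 0.5·1000·(8.958² − 4.651²)/1000 = 29.31 kPa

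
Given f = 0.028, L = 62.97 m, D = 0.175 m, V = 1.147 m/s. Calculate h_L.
Formula: h_L = f \frac{L}{D} \frac{V^2}{2g}
h_L = 0.028·(62.97/0.175)·1.147²/(2·9.81) = 0.6756 m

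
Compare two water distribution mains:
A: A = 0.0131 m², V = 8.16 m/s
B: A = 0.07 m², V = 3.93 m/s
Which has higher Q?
Q(A) = 106.9 L/s, Q(B) = 275.1 L/s. Answer: B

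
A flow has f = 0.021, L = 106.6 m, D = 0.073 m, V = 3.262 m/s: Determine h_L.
Formula: h_L = f \frac{L}{D} \frac{V^2}{2g}
h_L = 0.021·(106.6/0.073)·3.262²/(2·9.81) = 16.63 m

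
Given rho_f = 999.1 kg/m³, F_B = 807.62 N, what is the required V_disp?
Formula: F_B = \rho_f g V_{disp}
Substituting knowns: 807.62 = 999.1·9.81·V_disp
Solving for V_disp: V_disp = 807.62/(999.1·9.81) = 0.0824 m³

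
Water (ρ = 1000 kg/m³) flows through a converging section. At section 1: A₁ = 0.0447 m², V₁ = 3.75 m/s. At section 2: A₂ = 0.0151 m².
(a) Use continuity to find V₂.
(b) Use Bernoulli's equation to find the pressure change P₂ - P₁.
(a) Continuity: A₁V₁=A₂V₂ -> V₂=A₁V₁/A₂=0.0447*3.75/0.0151=11.10 m/s
(b) Bernoulli: P₂-P₁=0.5*rho*(V₁^2-V₂^2)/1000=0.5*1000*(3.75^2-11.10^2)/1000=-54.57 kPa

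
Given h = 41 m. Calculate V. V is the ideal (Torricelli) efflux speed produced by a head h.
Formula: V = \sqrt{2 g h}
V = √(2·9.81·41) = 28.36 m/s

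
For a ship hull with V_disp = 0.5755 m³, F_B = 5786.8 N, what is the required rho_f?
Formula: F_B = \rho_f g V_{disp}
Substituting knowns: 5786.8 = rho_f·9.81·0.5755
Solving for rho_f: rho_f = 5786.8/(9.81·0.5755) = 1025 kg/m³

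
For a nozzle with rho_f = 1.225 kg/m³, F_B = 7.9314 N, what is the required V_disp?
Formula: F_B = \rho_f g V_{disp}
Substituting knowns: 7.9314 = 1.225·9.81·V_disp
Solving for V_disp: V_disp = 7.9314/(1.225·9.81) = 0.66 m³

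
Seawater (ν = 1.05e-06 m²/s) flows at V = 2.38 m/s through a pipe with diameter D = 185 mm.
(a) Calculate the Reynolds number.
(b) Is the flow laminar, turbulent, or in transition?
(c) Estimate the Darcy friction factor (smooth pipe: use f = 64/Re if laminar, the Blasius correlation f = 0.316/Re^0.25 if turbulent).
(a) Re = V·D/ν = 2.38·0.185/1.05e-06 = 419330
(b) Flow regime: turbulent (Re > 4000)
(c) Friction factor: f = 0.316/Re^0.25 = 0.316/419330^0.25 = 0.01242 (Blasius is strictly valid for Re ≲ 1e5; used here as the smooth-pipe estimate the problem specifies)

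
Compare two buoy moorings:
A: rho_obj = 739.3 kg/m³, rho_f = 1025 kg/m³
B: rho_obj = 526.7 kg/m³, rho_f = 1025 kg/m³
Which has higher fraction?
fraction(A) = 0.7213, fraction(B) = 0.5139. Answer: A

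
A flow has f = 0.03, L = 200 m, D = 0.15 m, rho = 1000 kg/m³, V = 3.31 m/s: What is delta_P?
Formula: \Delta P = f \frac{L}{D} \frac{\rho V^2}{2}
delta_P = 0.03·(200/0.15)·0.5·1000·3.31²/1000 = 219.1 kPa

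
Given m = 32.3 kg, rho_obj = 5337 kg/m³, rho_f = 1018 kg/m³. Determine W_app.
Formula: W_{app} = mg\left(1 - \frac{\rho_f}{\rho_{obj}}\right)
W_app = 32.3·9.81·(1 − 1018/5337) = 256.4 N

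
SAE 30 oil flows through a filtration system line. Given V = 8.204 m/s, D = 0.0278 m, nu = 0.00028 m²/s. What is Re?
Formula: Re = \frac{V D}{\nu}
Re = 8.204·0.0278/0.00028 = 814.5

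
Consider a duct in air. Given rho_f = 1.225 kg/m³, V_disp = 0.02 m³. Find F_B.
Formula: F_B = \rho_f g V_{disp}
F_B = 1.225·9.81·0.02 = 0.2403 N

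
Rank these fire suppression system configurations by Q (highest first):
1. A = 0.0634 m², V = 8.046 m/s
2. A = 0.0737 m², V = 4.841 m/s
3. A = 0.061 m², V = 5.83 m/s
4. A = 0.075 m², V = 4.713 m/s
Case 1: Q = 510.1 L/s
Case 2: Q = 356.8 L/s
Case 3: Q = 355.6 L/s
Case 4: Q = 353.5 L/s
Ranking (highest first): 1, 2, 3, 4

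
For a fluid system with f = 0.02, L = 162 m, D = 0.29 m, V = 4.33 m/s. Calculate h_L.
Formula: h_L = f \frac{L}{D} \frac{V^2}{2g}
h_L = 0.02·(162/0.29)·4.33²/(2·9.81) = 10.68 m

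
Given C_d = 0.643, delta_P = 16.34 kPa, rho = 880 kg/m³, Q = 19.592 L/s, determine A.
Formula: Q = C_d A \sqrt{\frac{2 \Delta P}{\rho}}
Substituting knowns: 19.592 = 0.643·A·√(2·(16.34·1000)/880)·1000
Solving for A: A = (19.592/1000)/(0.643·√(2·(16.34·1000)/880)) = 0.005 m²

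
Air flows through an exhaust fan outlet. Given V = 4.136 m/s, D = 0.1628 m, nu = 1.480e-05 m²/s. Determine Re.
Formula: Re = \frac{V D}{\nu}
Re = 4.136·0.1628/1.480e-05 = 45496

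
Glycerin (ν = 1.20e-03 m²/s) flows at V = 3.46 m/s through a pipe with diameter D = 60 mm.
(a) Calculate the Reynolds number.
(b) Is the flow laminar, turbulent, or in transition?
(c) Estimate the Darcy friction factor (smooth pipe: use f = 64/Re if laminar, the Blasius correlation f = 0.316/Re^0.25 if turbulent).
(a) Re = V·D/ν = 3.46·0.06/1.20e-03 = 173
(b) Flow regime: laminar (Re < 2300)
(c) Friction factor: f = 64/Re = 64/173 = 0.3699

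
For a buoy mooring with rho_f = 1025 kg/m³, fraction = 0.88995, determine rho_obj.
Formula: f_{sub} = \frac{\rho_{obj}}{\rho_f}
Substituting knowns: 0.88995 = rho_obj/1025
Solving for rho_obj: rho_obj = 0.88995·1025 = 912.2 kg/m³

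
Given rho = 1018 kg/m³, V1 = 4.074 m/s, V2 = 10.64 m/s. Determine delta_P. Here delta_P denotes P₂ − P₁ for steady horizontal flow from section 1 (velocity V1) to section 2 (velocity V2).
Formula: \Delta P = \frac{1}{2} \rho (V_1^2 - V_2^2)
delta_P = 0.5·1018·(4.074² − 10.64²)/1000 = -49.18 kPa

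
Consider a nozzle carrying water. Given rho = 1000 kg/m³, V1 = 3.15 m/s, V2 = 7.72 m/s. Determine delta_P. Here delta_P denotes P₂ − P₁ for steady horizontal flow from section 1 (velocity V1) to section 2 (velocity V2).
Formula: \Delta P = \frac{1}{2} \rho (V_1^2 - V_2^2)
delta_P = 0.5·1000·(3.15² − 7.72²)/1000 = -24.84 kPa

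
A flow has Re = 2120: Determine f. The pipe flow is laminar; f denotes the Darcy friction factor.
Formula: f = \frac{64}{Re}
f = 64/2120 = 0.03019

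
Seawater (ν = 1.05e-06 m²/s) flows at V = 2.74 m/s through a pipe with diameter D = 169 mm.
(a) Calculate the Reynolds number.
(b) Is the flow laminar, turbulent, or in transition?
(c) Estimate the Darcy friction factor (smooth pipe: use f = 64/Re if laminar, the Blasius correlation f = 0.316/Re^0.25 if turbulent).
(a) Re = V·D/ν = 2.74·0.169/1.05e-06 = 441010
(b) Flow regime: turbulent (Re > 4000)
(c) Friction factor: f = 0.316/Re^0.25 = 0.316/441010^0.25 = 0.01226 (Blasius is strictly valid for Re ≲ 1e5; used here as the smooth-pipe estimate the problem specifies)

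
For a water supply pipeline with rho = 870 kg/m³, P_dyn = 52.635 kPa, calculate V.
Formula: P_{dyn} = \frac{1}{2} \rho V^2
Substituting knowns: 52.635 = 0.5·870·V²/1000
Solving for V: V = √(2·(52.635·1000)/870) = 11 m/s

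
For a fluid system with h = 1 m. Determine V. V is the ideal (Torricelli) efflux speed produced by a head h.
Formula: V = \sqrt{2 g h}
V = √(2·9.81·1) = 4.429 m/s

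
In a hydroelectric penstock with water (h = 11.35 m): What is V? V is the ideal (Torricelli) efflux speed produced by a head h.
Formula: V = \sqrt{2 g h}
V = √(2·9.81·11.35) = 14.92 m/s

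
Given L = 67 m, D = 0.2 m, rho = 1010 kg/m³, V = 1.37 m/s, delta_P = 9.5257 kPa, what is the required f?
Formula: \Delta P = f \frac{L}{D} \frac{\rho V^2}{2}
Substituting knowns: 9.5257 = f·(67/0.2)·0.5·1010·1.37²/1000
Solving for f: f = (9.5257·1000)/((67/0.2)·0.5·1010·1.37²) = 0.03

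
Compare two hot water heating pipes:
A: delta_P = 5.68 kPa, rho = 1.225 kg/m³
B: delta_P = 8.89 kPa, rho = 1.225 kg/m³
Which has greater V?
V(A) = 96.3 m/s, V(B) = 120.5 m/s. Answer: B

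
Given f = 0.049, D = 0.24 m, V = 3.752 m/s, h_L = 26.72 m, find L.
Formula: h_L = f \frac{L}{D} \frac{V^2}{2g}
Substituting knowns: 26.72 = 0.049·(L/0.24)·3.752²/(2·9.81)
Solving for L: L = 26.72·2·9.81·0.24/(0.049·3.752²) = 182.4 m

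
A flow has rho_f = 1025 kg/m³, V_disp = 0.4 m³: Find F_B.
Formula: F_B = \rho_f g V_{disp}
F_B = 1025·9.81·0.4 = 4022 N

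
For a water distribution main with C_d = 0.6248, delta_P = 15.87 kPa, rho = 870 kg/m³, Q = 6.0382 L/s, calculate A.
Formula: Q = C_d A \sqrt{\frac{2 \Delta P}{\rho}}
Substituting knowns: 6.0382 = 0.6248·A·√(2·(15.87·1000)/870)·1000
Solving for A: A = (6.0382/1000)/(0.6248·√(2·(15.87·1000)/870)) = 0.0016 m²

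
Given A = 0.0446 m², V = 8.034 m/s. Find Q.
Formula: Q = A V
Q = 0.0446·8.034·1000 = 358.3 L/s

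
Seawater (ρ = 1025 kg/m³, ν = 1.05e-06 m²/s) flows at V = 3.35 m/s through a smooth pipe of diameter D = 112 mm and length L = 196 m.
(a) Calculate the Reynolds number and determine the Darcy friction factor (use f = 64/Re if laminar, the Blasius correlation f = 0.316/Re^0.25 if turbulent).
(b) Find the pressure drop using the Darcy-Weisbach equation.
(a) Re = V·D/ν = 3.35·0.112/1.05e-06 = 357330 → turbulent (Re > 4000); f = 0.316/Re^0.25 = 0.316/357330^0.25 = 0.012925 (Blasius is strictly valid for Re ≲ 1e5; used here as the smooth-pipe estimate the problem specifies)
(b) Darcy-Weisbach: ΔP = f·(L/D)·½ρV²/1000 = 0.012925·(196/0.112)·½·1025·3.35²/1000 = 130.1 kPa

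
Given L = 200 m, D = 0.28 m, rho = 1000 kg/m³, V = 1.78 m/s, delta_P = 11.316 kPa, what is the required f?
Formula: \Delta P = f \frac{L}{D} \frac{\rho V^2}{2}
Substituting knowns: 11.316 = f·(200/0.28)·0.5·1000·1.78²/1000
Solving for f: f = (11.316·1000)/((200/0.28)·0.5·1000·1.78²) = 0.01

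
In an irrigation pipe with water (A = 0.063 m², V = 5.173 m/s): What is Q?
Formula: Q = A V
Q = 0.063·5.173·1000 = 325.9 L/s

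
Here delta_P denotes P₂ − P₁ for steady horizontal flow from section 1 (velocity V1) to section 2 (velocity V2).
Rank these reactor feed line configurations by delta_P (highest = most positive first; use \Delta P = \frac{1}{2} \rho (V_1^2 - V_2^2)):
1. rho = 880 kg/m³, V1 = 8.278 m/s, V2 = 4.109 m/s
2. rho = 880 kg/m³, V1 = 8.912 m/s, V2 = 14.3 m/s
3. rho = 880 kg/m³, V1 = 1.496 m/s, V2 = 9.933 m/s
Case 1: delta_P = 22.72 kPa
Case 2: delta_P = -55.03 kPa
Case 3: delta_P = -42.43 kPa
Ranking (highest first): 1, 3, 2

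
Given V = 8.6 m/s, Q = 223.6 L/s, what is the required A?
Formula: Q = A V
Substituting knowns: 223.6 = A·8.6·1000
Solving for A: A = (223.6/1000)/8.6 = 0.026 m²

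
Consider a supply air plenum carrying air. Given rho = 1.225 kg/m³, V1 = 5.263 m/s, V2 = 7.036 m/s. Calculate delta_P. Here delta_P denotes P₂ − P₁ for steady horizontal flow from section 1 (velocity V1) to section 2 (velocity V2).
Formula: \Delta P = \frac{1}{2} \rho (V_1^2 - V_2^2)
delta_P = 0.5·1.225·(5.263² − 7.036²)/1000 = -0.01336 kPa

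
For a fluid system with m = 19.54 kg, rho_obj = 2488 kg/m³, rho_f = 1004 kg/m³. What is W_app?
Formula: W_{app} = mg\left(1 - \frac{\rho_f}{\rho_{obj}}\right)
W_app = 19.54·9.81·(1 − 1004/2488) = 114.3 N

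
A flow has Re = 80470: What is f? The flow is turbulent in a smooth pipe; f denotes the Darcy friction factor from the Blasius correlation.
Formula: f = \frac{0.316}{Re^{0.25}}
f = 0.316/80470^0.25 = 0.01876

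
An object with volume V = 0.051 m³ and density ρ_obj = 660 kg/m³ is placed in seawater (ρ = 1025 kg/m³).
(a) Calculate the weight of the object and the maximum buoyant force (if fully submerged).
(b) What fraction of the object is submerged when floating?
(a) W=rho_obj*g*V=660*9.81*0.051=330.2 N; F_B(max)=rho*g*V=1025*9.81*0.051=512.8 N
(b) Floating fraction=rho_obj/rho=660/1025=0.644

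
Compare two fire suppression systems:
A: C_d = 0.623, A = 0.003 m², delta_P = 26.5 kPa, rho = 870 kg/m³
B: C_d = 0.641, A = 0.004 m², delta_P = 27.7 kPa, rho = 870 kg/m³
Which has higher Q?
Q(A) = 14.59 L/s, Q(B) = 20.46 L/s. Answer: B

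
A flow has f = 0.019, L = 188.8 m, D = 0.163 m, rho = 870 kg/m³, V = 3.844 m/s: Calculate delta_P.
Formula: \Delta P = f \frac{L}{D} \frac{\rho V^2}{2}
delta_P = 0.019·(188.8/0.163)·0.5·870·3.844²/1000 = 141.5 kPa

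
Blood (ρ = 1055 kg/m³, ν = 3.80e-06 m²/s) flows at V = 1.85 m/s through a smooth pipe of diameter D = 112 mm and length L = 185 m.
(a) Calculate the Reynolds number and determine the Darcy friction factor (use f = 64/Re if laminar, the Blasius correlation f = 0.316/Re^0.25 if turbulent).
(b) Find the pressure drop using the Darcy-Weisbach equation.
(a) Re = V·D/ν = 1.85·0.112/3.80e-06 = 54526 → turbulent (Re > 4000); f = 0.316/Re^0.25 = 0.316/54526^0.25 = 0.020679
(b) Darcy-Weisbach: ΔP = f·(L/D)·½ρV²/1000 = 0.020679·(185/0.112)·½·1055·1.85²/1000 = 61.67 kPa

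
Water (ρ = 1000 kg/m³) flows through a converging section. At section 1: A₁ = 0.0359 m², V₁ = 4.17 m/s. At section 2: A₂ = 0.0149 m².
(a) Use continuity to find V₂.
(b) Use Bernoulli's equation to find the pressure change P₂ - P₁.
(a) Continuity: A₁V₁=A₂V₂ -> V₂=A₁V₁/A₂=0.0359*4.17/0.0149=10.05 m/s
(b) Bernoulli: P₂-P₁=0.5*rho*(V₁^2-V₂^2)/1000=0.5*1000*(4.17^2-10.05^2)/1000=-41.81 kPa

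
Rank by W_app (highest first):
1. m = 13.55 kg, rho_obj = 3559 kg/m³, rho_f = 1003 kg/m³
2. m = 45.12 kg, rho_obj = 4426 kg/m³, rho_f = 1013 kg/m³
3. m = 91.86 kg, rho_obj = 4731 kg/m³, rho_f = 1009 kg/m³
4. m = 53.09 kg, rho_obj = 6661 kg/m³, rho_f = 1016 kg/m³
Case 1: W_app = 95.46 N
Case 2: W_app = 341.3 N
Case 3: W_app = 709 N
Case 4: W_app = 441.4 N
Ranking (highest first): 3, 4, 2, 1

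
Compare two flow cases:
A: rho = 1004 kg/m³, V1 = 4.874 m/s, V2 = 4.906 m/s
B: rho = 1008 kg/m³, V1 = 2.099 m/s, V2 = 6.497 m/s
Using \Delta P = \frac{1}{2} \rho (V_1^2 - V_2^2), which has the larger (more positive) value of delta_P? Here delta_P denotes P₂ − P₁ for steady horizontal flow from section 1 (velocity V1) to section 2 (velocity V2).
delta_P(A) = -0.1571 kPa, delta_P(B) = -19.05 kPa. Answer: A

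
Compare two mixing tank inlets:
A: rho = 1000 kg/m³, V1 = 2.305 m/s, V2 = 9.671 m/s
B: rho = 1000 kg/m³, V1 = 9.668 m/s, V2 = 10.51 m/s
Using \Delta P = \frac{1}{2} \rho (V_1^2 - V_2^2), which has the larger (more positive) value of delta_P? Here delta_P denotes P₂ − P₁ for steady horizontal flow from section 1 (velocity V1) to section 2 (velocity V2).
delta_P(A) = -44.11 kPa, delta_P(B) = -8.495 kPa. Answer: B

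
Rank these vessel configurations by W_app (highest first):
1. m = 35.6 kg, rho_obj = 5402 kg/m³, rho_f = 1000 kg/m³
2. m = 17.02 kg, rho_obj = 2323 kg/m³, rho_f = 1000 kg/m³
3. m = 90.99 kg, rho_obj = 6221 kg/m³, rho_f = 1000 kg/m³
Case 1: W_app = 284.6 N
Case 2: W_app = 95.09 N
Case 3: W_app = 749.1 N
Ranking (highest first): 3, 1, 2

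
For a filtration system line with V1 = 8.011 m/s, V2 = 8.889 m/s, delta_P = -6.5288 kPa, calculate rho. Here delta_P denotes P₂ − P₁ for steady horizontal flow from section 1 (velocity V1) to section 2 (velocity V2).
Formula: \Delta P = \frac{1}{2} \rho (V_1^2 - V_2^2)
Substituting knowns: -6.5288 = 0.5·rho·(8.011² − 8.889²)/1000
Solving for rho: rho = 2·(-6.5288·1000)/(8.011² − 8.889²) = 880 kg/m³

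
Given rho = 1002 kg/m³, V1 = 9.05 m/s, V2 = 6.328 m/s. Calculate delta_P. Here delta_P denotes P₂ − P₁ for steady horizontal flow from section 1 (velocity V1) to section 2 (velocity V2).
Formula: \Delta P = \frac{1}{2} \rho (V_1^2 - V_2^2)
delta_P = 0.5·1002·(9.05² − 6.328²)/1000 = 20.97 kPa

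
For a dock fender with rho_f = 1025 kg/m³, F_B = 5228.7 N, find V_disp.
Formula: F_B = \rho_f g V_{disp}
Substituting knowns: 5228.7 = 1025·9.81·V_disp
Solving for V_disp: V_disp = 5228.7/(1025·9.81) = 0.52 m³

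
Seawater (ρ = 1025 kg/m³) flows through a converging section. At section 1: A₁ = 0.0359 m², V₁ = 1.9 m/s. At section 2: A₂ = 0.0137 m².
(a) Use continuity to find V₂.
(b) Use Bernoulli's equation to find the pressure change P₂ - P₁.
(a) Continuity: A₁V₁=A₂V₂ -> V₂=A₁V₁/A₂=0.0359*1.9/0.0137=4.98 m/s
(b) Bernoulli: P₂-P₁=0.5*rho*(V₁^2-V₂^2)/1000=0.5*1025*(1.9^2-4.98^2)/1000=-10.86 kPa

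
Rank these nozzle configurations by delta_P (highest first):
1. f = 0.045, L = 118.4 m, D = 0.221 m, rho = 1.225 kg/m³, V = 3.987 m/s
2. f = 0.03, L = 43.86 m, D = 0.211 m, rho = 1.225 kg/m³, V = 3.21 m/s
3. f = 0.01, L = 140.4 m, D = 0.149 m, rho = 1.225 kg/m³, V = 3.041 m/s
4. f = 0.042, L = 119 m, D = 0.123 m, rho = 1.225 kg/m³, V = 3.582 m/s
Case 1: delta_P = 0.2347 kPa
Case 2: delta_P = 0.03936 kPa
Case 3: delta_P = 0.05337 kPa
Case 4: delta_P = 0.3193 kPa
Ranking (highest first): 4, 1, 3, 2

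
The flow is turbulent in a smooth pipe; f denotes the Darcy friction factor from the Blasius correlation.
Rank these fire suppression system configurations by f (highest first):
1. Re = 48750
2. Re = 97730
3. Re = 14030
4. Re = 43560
Case 1: f = 0.02127
Case 2: f = 0.01787
Case 3: f = 0.02904
Case 4: f = 0.02187
Ranking (highest first): 3, 4, 1, 2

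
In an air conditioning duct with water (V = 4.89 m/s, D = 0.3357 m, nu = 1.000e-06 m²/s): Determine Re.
Formula: Re = \frac{V D}{\nu}
Re = 4.89·0.3357/1.000e-06 = 1.642e+06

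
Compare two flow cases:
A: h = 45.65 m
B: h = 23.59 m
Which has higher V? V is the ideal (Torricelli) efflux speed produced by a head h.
V(A) = 29.93 m/s, V(B) = 21.51 m/s. Answer: A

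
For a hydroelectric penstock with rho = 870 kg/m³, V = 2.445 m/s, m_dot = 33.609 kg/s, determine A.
Formula: \dot{m} = \rho A V
Substituting knowns: 33.609 = 870·A·2.445
Solving for A: A = 33.609/(870·2.445) = 0.0158 m²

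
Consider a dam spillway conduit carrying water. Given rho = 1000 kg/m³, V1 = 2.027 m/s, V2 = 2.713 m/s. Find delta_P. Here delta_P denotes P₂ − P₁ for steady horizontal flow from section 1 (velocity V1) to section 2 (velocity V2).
Formula: \Delta P = \frac{1}{2} \rho (V_1^2 - V_2^2)
delta_P = 0.5·1000·(2.027² − 2.713²)/1000 = -1.626 kPa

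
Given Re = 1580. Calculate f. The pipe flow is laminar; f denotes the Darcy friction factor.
Formula: f = \frac{64}{Re}
f = 64/1580 = 0.04051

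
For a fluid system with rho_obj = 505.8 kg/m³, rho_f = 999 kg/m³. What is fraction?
Formula: f_{sub} = \frac{\rho_{obj}}{\rho_f}
fraction = 505.8/999 = 0.5063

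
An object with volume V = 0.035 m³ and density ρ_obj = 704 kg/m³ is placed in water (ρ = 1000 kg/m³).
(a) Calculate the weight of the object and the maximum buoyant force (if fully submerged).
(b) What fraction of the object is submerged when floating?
(a) W=rho_obj*g*V=704*9.81*0.035=241.7 N; F_B(max)=rho*g*V=1000*9.81*0.035=343.4 N
(b) Floating fraction=rho_obj/rho=704/1000=0.704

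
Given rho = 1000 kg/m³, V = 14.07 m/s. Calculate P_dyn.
Formula: P_{dyn} = \frac{1}{2} \rho V^2
P_dyn = 0.5·1000·14.07²/1000 = 98.98 kPa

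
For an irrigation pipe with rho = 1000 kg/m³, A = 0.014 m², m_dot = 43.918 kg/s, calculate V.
Formula: \dot{m} = \rho A V
Substituting knowns: 43.918 = 1000·0.014·V
Solving for V: V = 43.918/(1000·0.014) = 3.137 m/s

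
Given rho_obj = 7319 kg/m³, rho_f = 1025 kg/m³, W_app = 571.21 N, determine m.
Formula: W_{app} = mg\left(1 - \frac{\rho_f}{\rho_{obj}}\right)
Substituting knowns: 571.21 = m·9.81·(1 − 1025/7319)
Solving for m: m = 571.21/(9.81·(1 − 1025/7319)) = 67.71 kg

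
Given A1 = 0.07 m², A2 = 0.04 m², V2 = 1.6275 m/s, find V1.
Formula: V_2 = \frac{A_1 V_1}{A_2}
Substituting knowns: 1.6275 = 0.07·V1/0.04
Solving for V1: V1 = 1.6275·0.04/0.07 = 0.93 m/s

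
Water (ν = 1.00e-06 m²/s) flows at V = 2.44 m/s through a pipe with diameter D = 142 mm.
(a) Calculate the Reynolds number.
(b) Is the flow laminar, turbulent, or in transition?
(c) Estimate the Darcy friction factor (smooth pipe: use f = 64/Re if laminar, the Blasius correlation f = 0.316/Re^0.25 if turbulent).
(a) Re = V·D/ν = 2.44·0.142/1.00e-06 = 346480
(b) Flow regime: turbulent (Re > 4000)
(c) Friction factor: f = 0.316/Re^0.25 = 0.316/346480^0.25 = 0.01302 (Blasius is strictly valid for Re ≲ 1e5; used here as the smooth-pipe estimate the problem specifies)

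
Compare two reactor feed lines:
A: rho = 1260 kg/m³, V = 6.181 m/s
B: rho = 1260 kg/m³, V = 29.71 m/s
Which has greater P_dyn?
P_dyn(A) = 24.07 kPa, P_dyn(B) = 556.1 kPa. Answer: B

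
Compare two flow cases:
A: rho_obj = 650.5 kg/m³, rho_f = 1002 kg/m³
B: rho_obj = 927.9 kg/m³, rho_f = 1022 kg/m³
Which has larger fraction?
fraction(A) = 0.6492, fraction(B) = 0.9079. Answer: B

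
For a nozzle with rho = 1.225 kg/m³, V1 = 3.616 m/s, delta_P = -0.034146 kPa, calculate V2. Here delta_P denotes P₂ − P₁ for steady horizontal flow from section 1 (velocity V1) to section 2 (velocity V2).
Formula: \Delta P = \frac{1}{2} \rho (V_1^2 - V_2^2)
Substituting knowns: -0.034146 = 0.5·1.225·(3.616² − V2²)/1000
Solving for V2: V2 = √(3.616² − 2·(-0.034146·1000)/1.225) = 8.296 m/s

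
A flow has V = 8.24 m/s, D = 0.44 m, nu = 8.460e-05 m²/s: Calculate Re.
Formula: Re = \frac{V D}{\nu}
Re = 8.24·0.44/8.460e-05 = 42856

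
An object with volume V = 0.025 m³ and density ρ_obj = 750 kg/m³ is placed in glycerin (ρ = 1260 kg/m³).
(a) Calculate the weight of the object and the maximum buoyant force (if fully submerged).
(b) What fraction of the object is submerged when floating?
(a) W=rho_obj*g*V=750*9.81*0.025=183.9 N; F_B(max)=rho*g*V=1260*9.81*0.025=309.0 N
(b) Floating fraction=rho_obj/rho=750/1260=0.595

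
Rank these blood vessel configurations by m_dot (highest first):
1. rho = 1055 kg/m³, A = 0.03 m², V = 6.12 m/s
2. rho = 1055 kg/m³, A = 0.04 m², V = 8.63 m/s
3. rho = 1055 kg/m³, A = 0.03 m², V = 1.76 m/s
Case 1: m_dot = 193.7 kg/s
Case 2: m_dot = 364.2 kg/s
Case 3: m_dot = 55.7 kg/s
Ranking (highest first): 2, 1, 3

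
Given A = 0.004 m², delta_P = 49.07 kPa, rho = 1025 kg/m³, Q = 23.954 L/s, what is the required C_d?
Formula: Q = C_d A \sqrt{\frac{2 \Delta P}{\rho}}
Substituting knowns: 23.954 = C_d·0.004·√(2·(49.07·1000)/1025)·1000
Solving for C_d: C_d = (23.954/1000)/(0.004·√(2·(49.07·1000)/1025)) = 0.612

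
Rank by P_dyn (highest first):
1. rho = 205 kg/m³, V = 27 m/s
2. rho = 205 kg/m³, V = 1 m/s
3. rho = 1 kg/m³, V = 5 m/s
Case 1: P_dyn = 74.72 kPa
Case 2: P_dyn = 0.1025 kPa
Case 3: P_dyn = 0.0125 kPa
Ranking (highest first): 1, 2, 3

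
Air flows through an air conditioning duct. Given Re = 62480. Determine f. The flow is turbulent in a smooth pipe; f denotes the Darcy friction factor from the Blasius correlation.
Formula: f = \frac{0.316}{Re^{0.25}}
f = 0.316/62480^0.25 = 0.01999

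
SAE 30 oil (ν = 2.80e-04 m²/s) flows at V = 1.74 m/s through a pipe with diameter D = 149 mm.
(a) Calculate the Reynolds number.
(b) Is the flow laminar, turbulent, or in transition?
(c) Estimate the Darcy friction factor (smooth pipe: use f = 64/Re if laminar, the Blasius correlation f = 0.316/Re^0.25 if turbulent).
(a) Re = V·D/ν = 1.74·0.149/2.80e-04 = 925.93
(b) Flow regime: laminar (Re < 2300)
(c) Friction factor: f = 64/Re = 64/925.93 = 0.06912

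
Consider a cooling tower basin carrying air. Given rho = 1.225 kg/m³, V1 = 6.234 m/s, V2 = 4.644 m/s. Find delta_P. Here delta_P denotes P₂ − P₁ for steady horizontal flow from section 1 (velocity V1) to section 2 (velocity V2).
Formula: \Delta P = \frac{1}{2} \rho (V_1^2 - V_2^2)
delta_P = 0.5·1.225·(6.234² − 4.644²)/1000 = 0.01059 kPa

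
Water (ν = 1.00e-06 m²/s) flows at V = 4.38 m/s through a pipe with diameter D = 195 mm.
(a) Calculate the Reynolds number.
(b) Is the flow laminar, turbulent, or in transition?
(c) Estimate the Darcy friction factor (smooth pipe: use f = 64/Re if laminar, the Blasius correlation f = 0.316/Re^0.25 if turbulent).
(a) Re = V·D/ν = 4.38·0.195/1.00e-06 = 854100
(b) Flow regime: turbulent (Re > 4000)
(c) Friction factor: f = 0.316/Re^0.25 = 0.316/854100^0.25 = 0.01039 (Blasius is strictly valid for Re ≲ 1e5; used here as the smooth-pipe estimate the problem specifies)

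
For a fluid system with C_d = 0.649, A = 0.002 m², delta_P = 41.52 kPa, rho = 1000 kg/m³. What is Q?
Formula: Q = C_d A \sqrt{\frac{2 \Delta P}{\rho}}
Q = 0.649·0.002·√(2·(41.52·1000)/1000)·1000 = 11.83 L/s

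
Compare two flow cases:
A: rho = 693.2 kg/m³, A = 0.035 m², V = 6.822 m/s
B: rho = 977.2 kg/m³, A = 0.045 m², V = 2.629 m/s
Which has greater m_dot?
m_dot(A) = 165.5 kg/s, m_dot(B) = 115.6 kg/s. Answer: A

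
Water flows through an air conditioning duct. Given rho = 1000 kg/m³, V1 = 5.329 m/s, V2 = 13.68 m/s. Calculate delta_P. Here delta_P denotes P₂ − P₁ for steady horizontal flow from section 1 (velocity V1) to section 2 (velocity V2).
Formula: \Delta P = \frac{1}{2} \rho (V_1^2 - V_2^2)
delta_P = 0.5·1000·(5.329² − 13.68²)/1000 = -79.37 kPa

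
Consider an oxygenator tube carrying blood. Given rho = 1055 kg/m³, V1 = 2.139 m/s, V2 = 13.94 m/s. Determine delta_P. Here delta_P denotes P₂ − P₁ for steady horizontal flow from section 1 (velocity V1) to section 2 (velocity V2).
Formula: \Delta P = \frac{1}{2} \rho (V_1^2 - V_2^2)
delta_P = 0.5·1055·(2.139² − 13.94²)/1000 = -100.1 kPa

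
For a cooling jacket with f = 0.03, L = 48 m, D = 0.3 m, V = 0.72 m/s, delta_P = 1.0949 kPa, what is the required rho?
Formula: \Delta P = f \frac{L}{D} \frac{\rho V^2}{2}
Substituting knowns: 1.0949 = 0.03·(48/0.3)·0.5·rho·0.72²/1000
Solving for rho: rho = (1.0949·1000)/(0.03·(48/0.3)·0.5·0.72²) = 880 kg/m³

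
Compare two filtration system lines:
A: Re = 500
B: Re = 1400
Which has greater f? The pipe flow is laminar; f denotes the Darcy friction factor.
f(A) = 0.128, f(B) = 0.04571. Answer: A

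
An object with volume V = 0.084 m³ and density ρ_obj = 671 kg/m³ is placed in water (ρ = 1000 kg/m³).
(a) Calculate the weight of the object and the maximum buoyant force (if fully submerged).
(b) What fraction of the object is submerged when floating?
(a) W=rho_obj*g*V=671*9.81*0.084=552.9 N; F_B(max)=rho*g*V=1000*9.81*0.084=824.0 N
(b) Floating fraction=rho_obj/rho=671/1000=0.671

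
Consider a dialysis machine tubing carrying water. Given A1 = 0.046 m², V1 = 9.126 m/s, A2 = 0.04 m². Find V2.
Formula: V_2 = \frac{A_1 V_1}{A_2}
V2 = 0.046·9.126/0.04 = 10.49 m/s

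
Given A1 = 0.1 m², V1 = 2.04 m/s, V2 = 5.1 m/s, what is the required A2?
Formula: V_2 = \frac{A_1 V_1}{A_2}
Substituting knowns: 5.1 = 0.1·2.04/A2
Solving for A2: A2 = 0.1·2.04/5.1 = 0.04 m²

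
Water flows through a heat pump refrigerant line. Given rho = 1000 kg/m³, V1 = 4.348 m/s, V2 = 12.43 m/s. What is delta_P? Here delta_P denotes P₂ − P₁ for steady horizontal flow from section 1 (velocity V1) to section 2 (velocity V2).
Formula: \Delta P = \frac{1}{2} \rho (V_1^2 - V_2^2)
delta_P = 0.5·1000·(4.348² − 12.43²)/1000 = -67.8 kPa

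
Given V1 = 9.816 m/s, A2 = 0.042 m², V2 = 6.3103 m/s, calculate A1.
Formula: V_2 = \frac{A_1 V_1}{A_2}
Substituting knowns: 6.3103 = A1·9.816/0.042
Solving for A1: A1 = 6.3103·0.042/9.816 = 0.027 m²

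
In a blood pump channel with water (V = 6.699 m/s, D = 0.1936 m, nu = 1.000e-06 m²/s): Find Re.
Formula: Re = \frac{V D}{\nu}
Re = 6.699·0.1936/1.000e-06 = 1.297e+06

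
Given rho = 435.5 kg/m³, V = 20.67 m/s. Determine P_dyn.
Formula: P_{dyn} = \frac{1}{2} \rho V^2
P_dyn = 0.5·435.5·20.67²/1000 = 93.03 kPa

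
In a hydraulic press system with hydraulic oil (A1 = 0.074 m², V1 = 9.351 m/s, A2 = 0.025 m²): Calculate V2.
Formula: V_2 = \frac{A_1 V_1}{A_2}
V2 = 0.074·9.351/0.025 = 27.68 m/s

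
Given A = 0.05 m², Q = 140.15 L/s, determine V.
Formula: Q = A V
Substituting knowns: 140.15 = 0.05·V·1000
Solving for V: V = (140.15/1000)/0.05 = 2.803 m/s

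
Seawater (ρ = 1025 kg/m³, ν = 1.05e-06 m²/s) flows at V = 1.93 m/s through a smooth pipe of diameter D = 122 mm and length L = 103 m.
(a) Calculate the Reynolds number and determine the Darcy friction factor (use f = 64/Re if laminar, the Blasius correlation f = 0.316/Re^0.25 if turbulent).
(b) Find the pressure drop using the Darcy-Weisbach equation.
(a) Re = V·D/ν = 1.93·0.122/1.05e-06 = 224250 → turbulent (Re > 4000); f = 0.316/Re^0.25 = 0.316/224250^0.25 = 0.014521 (Blasius is strictly valid for Re ≲ 1e5; used here as the smooth-pipe estimate the problem specifies)
(b) Darcy-Weisbach: ΔP = f·(L/D)·½ρV²/1000 = 0.014521·(103/0.122)·½·1025·1.93²/1000 = 23.4 kPa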